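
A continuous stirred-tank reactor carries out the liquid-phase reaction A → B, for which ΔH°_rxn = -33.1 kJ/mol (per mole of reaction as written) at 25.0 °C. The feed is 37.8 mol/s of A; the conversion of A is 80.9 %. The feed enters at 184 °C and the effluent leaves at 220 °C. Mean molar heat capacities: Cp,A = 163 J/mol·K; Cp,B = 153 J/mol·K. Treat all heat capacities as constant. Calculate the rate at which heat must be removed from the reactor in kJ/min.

Q_out = 51000 kJ/min

Extent of reaction ξ = 0.809 × 37.8 = 30.58 mol/s
Reaction term: ξ·ΔH°_rxn = 30.58 × -33.1 = -1012.2 kJ/s
Sensible, feed 184→25 °C: -979.66 kJ/s
Outlet flows (mol/s): A 7.2198, B 30.58
Sensible, products 25→220 °C: 1141.8 kJ/s
Q = ΔH = -850.03 kJ/s = -850.03 kW
Heat removed = 51002 kJ/min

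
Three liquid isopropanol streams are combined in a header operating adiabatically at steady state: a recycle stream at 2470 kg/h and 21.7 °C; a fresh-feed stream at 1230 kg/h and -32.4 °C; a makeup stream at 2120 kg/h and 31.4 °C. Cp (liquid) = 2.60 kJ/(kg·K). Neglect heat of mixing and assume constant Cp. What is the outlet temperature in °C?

No heat crosses the boundary, so H_out = H_in.
T_out = Σ ṁᵢCp,ᵢTᵢ / Σ ṁᵢCp,ᵢ
      = 208820 / 15132 = 13.8 °C

T_out = 13.8 °C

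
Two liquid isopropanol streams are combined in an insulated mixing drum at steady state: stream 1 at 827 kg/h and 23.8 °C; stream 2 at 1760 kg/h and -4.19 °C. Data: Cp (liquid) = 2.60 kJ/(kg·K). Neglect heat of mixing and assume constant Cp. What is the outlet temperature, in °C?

T_out = 4.76 °C

Energy balance with Q = 0: Σ ṁᵢCp,ᵢ(T_out − Tᵢ) = 0
Σ ṁᵢCp,ᵢTᵢ = 827×2.60×23.8 + 1760×2.60×-4.19 = 32001
Σ ṁᵢCp,ᵢ = 827×2.60 + 1760×2.60 = 6726.2
T_out = 32001 / 6726.2 = 4.7577 °C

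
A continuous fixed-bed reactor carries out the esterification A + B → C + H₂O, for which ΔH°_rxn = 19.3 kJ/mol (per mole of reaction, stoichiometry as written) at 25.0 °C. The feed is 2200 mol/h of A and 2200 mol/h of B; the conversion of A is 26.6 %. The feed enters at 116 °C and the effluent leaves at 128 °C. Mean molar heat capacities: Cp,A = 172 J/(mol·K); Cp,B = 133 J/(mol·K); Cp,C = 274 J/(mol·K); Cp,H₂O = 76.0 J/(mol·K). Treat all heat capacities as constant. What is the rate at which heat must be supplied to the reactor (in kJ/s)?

Extent of reaction ξ = 0.266 × 2200 = 585.2 mol/h
Reaction term: ξ·ΔH°_rxn = 585.2 × 19.3 = 11294 kJ/h
Sensible, feed 116→25 °C: -61061 kJ/h
Outlet flows (mol/h): A 1614.8, B 1614.8, C 585.2, H₂O 585.2
Sensible, products 25→128 °C: 71825 kJ/h
Q = ΔH = 22059 kJ/h = 6.1274 kW
Heat supplied = 6.1274 kJ/s

Q_in = 6.13 kJ/s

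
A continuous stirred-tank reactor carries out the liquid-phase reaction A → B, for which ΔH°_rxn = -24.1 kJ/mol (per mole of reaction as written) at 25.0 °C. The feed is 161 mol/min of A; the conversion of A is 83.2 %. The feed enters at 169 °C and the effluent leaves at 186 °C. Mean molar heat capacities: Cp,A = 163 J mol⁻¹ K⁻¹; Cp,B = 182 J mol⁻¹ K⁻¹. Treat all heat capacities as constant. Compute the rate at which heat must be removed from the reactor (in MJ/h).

Q_out = 142 MJ/h

Extent of reaction ξ = 0.832 × 161 = 133.95 mol/min
Reaction term: ξ·ΔH°_rxn = 133.95 × -24.1 = -3228.2 kJ/min
Sensible, feed 169→25 °C: -3779 kJ/min
Outlet flows (mol/min): A 27.048, B 133.95
Sensible, products 25→186 °C: 4634.9 kJ/min
Q = ΔH = -2372.4 kJ/min = -39.539 kW
Heat removed = 142.34 MJ/h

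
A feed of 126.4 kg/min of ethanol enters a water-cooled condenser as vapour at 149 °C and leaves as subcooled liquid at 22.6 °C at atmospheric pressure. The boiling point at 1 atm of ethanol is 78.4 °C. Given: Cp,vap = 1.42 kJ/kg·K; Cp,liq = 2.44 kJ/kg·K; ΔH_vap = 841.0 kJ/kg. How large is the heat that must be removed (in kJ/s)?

vapour 149→78.4 °C: -100.25 kJ/kg
condensation at 78.4 °C: -841 kJ/kg
liquid 78.4→22.6 °C: -136.15 kJ/kg
Δh = -100.25 + -841 + -136.15 = -1077.4 kJ/kg
Q = ṁ·Δh = 126.4 kg/min × -1077.4 kJ/kg = -136180 kJ/min
|Q| = 2269.7 kW

Q_c = 2270 kJ/s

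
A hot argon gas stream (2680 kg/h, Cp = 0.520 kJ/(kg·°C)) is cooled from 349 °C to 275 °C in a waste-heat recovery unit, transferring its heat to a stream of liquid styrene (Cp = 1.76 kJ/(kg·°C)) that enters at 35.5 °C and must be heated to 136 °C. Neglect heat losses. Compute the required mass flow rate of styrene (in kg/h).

Heat released by hot stream: Q = 2680 × 0.520 × (349 − 275) = 103130 kJ/h
Energy balance on cold side (adiabatic exchanger): Q = ṁ_c·Cp_c·(T_c,out − T_c,in)
ṁ_c = 103130 / [1.76 × (136 − 35.5)] = 583.03 kg/h

ṁ_c = 583 kg/h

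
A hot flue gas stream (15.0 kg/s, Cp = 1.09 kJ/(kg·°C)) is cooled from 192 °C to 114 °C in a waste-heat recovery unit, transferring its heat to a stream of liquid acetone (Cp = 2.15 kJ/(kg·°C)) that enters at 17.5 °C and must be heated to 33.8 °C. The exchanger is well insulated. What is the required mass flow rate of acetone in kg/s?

ṁ_c = 36.4 kg/s

Heat released by hot stream: Q = 15.0 × 1.09 × (192 − 114) = 1275.3 kJ/s
Energy balance on cold side (adiabatic exchanger): Q = ṁ_c·Cp_c·(T_c,out − T_c,in)
ṁ_c = 1275.3 / [2.15 × (33.8 − 17.5)] = 36.39 kg/s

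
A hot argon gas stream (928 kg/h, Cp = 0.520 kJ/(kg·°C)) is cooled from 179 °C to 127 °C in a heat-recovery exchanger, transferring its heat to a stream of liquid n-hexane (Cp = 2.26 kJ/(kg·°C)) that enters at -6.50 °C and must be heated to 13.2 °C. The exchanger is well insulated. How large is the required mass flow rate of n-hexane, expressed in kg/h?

Heat released by hot stream: Q = 928 × 0.520 × (179 − 127) = 25093 kJ/h
Energy balance on cold side (adiabatic exchanger): Q = ṁ_c·Cp_c·(T_c,out − T_c,in)
ṁ_c = 25093 / [2.26 × (13.2 − -6.50)] = 563.61 kg/h

ṁ_c = 564 kg/h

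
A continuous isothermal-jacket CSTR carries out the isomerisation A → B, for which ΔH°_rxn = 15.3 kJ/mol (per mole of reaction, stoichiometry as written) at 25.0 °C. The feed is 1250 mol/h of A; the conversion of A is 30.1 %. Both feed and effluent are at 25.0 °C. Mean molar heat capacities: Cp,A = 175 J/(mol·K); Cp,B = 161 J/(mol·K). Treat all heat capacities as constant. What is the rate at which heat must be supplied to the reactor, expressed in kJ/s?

Q_in = 1.60 kJ/s

Extent of reaction ξ = 0.301 × 1250 = 376.25 mol/h
Reaction term: ξ·ΔH°_rxn = 376.25 × 15.3 = 5756.6 kJ/h
Q = ΔH = 5756.6 kJ/h = 1.5991 kW
Heat supplied = 1.5991 kJ/s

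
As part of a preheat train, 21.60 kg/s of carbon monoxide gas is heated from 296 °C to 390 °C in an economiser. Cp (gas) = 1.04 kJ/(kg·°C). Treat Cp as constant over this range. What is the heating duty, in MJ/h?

Q = ṁ·Cp·ΔT = 21.60 × 1.04 × (390 − 296) = 2111.6 kJ/s
Heating duty = 7601.8 MJ/h

Q = 7600 MJ/h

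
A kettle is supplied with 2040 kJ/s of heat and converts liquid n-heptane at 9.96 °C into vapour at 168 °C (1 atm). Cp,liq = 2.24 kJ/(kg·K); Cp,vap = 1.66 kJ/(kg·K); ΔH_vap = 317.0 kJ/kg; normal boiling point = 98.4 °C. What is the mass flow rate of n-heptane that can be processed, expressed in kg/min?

Δh = 2.24×(98.4−9.96) + 317.0 + 1.66×(168−98.4) = 630.64 kJ/kg
Q = 2040 kJ/s = 2040 kJ/s = 122400 kJ/min
ṁ = Q/Δh = 122400 / 630.64 = 194.09 kg/min

ṁ = 194 kg/min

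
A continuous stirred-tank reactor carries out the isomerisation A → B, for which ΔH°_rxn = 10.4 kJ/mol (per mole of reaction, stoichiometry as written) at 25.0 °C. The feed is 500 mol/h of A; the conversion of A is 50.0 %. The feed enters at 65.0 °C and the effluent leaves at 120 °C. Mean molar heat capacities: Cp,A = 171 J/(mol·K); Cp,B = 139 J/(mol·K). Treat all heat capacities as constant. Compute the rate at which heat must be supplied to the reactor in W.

Extent of reaction ξ = 0.500 × 500 = 250 mol/h
Reaction term: ξ·ΔH°_rxn = 250 × 10.4 = 2600 kJ/h
Sensible, feed 65.0→25 °C: -3420 kJ/h
Outlet flows (mol/h): A 250, B 250
Sensible, products 25→120 °C: 7362.5 kJ/h
Q = ΔH = 6542.5 kJ/h = 1.8174 kW
Heat supplied = 1817.4 W

Q_in = 1820 W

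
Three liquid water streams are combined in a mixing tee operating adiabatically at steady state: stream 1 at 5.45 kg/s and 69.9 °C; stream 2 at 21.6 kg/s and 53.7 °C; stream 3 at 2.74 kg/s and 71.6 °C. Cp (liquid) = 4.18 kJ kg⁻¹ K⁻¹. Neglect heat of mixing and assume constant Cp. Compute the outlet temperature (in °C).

T_out = 58.3 °C

Energy balance with Q = 0: Σ ṁᵢCp,ᵢ(T_out − Tᵢ) = 0
Σ ṁᵢCp,ᵢTᵢ = 5.45×4.18×69.9 + 21.6×4.18×53.7 + 2.74×4.18×71.6 = 7260.9
Σ ṁᵢCp,ᵢ = 5.45×4.18 + 21.6×4.18 + 2.74×4.18 = 124.52
T_out = 7260.9 / 124.52 = 58.31 °C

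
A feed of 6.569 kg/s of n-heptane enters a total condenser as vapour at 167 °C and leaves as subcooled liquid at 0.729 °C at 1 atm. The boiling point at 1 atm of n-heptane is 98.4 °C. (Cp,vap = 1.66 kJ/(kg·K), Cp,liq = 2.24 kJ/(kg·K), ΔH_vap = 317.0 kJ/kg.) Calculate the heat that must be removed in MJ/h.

vapour 167→98.4 °C: -113.88 kJ/kg
condensation at 98.4 °C: -317 kJ/kg
liquid 98.4→0.729 °C: -218.78 kJ/kg
Δh = -113.88 + -317 + -218.78 = -649.66 kJ/kg
Q = ṁ·Δh = 6.569 kg/s × -649.66 kJ/kg = -4267.6 kJ/s
|Q| = 4267.6 kW = 15363 MJ/h

Q_c = 15400 MJ/h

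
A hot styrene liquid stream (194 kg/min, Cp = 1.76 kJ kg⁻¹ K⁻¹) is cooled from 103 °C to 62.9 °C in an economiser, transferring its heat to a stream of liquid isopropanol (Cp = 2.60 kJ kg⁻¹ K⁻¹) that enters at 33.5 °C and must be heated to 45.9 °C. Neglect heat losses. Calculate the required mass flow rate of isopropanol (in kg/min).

ṁ_c = 425 kg/min

Heat released by hot stream: Q = 194 × 1.76 × (103 − 62.9) = 13692 kJ/min
Energy balance on cold side (adiabatic exchanger): Q = ṁ_c·Cp_c·(T_c,out − T_c,in)
ṁ_c = 13692 / [2.60 × (45.9 − 33.5)] = 424.68 kg/min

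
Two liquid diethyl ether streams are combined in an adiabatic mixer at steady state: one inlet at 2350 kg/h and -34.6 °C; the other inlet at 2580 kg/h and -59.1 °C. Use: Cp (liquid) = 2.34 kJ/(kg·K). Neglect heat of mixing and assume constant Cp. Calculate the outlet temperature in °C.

T_out = -47.4 °C

Energy balance with Q = 0: Σ ṁᵢCp,ᵢ(T_out − Tᵢ) = 0
T_out = Σ ṁᵢCp,ᵢTᵢ / Σ ṁᵢCp,ᵢ
      = -547060 / 11536 = -47.422 °C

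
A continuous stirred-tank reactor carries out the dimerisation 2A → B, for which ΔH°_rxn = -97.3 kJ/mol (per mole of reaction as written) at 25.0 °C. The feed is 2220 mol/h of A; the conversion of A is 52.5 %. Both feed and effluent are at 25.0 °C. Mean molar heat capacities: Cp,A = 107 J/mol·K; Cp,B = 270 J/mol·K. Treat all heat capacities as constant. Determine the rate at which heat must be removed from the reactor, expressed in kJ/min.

Extent of reaction ξ = 0.525 × 2220 / 2 = 582.75 mol/h
Reaction term: ξ·ΔH°_rxn = 582.75 × -97.3 = -56702 kJ/h
Q = ΔH = -56702 kJ/h = -15.75 kW
Heat removed = 945.03 kJ/min

Q_out = 945 kJ/min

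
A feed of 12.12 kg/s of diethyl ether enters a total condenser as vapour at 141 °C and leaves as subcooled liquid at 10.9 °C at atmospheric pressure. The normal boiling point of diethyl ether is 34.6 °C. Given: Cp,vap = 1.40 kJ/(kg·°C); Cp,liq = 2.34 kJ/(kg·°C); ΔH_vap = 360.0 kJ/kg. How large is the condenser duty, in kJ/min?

vapour 141→34.6 °C: -148.96 kJ/kg
condensation at 34.6 °C: -360 kJ/kg
liquid 34.6→10.9 °C: -55.458 kJ/kg
Δh = -148.96 + -360 + -55.458 = -564.42 kJ/kg
Q = ṁ·Δh = 12.12 kg/s × -564.42 kJ/kg = -6840.7 kJ/s
|Q| = 6840.7 kW = 410440 kJ/min

Q_c = 410000 kJ/min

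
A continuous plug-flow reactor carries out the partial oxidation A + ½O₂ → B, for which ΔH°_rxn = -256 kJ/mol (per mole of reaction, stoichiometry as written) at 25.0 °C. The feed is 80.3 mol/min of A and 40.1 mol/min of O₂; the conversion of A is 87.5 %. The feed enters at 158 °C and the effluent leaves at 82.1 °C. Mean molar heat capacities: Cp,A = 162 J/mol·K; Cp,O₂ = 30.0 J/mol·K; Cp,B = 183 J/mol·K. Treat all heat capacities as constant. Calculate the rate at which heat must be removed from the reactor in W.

Q_out = 317000 W

Extent of reaction ξ = 0.875 × 80.3 = 70.263 mol/min
Reaction term: ξ·ΔH°_rxn = 70.263 × -256 = -17987 kJ/min
Sensible, feed 158→25 °C: -1890.1 kJ/min
Outlet flows (mol/min): A 10.037, O₂ 4.9688, B 70.263
Sensible, products 25→82.1 °C: 835.55 kJ/min
Q = ΔH = -19042 kJ/min = -317.36 kW
Heat removed = 317360 W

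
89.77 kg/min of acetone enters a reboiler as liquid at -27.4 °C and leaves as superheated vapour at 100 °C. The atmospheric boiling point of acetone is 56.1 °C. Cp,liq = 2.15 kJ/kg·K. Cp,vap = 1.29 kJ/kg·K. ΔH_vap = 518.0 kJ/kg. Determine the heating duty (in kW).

Q = 1130 kW

liquid -27.4→56.1 °C: 179.53 kJ/kg
vaporisation at 56.1 °C: 518 kJ/kg
vapour 56.1→100 °C: 56.631 kJ/kg
Δh = 179.53 + 518 + 56.631 = 754.16 kJ/kg
Q = ṁ·Δh = 89.77 kg/min × 754.16 kJ/kg = 67701 kJ/min
|Q| = 1128.3 kW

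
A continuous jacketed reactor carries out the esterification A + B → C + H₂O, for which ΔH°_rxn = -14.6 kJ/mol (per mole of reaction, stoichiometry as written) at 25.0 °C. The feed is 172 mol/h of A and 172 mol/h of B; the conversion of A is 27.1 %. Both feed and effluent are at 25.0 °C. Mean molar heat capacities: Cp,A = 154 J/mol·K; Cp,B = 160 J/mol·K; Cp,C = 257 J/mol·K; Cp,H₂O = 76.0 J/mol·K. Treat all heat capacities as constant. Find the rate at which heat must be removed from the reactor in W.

Extent of reaction ξ = 0.271 × 172 = 46.612 mol/h
Reaction term: ξ·ΔH°_rxn = 46.612 × -14.6 = -680.54 kJ/h
Q = ΔH = -680.54 kJ/h = -0.18904 kW
Heat removed = 189.04 W

Q_out = 189 W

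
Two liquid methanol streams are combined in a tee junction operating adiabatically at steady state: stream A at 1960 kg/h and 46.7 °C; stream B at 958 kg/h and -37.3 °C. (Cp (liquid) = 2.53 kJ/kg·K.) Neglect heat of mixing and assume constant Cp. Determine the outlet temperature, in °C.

T_out = 19.1 °C

Adiabatic, steady state ⇒ Σ ṁᵢCp,ᵢ(T_out − Tᵢ) = 0
T_out = Σ ṁᵢCp,ᵢTᵢ / Σ ṁᵢCp,ᵢ
      = 141170 / 7382.5 = 19.122 °C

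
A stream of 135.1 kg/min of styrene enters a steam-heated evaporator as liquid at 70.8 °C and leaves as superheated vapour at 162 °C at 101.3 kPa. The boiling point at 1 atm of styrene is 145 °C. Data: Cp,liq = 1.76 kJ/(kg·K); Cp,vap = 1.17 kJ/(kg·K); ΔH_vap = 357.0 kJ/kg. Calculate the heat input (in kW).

Q = 1140 kW

liquid 70.8→145 °C: 130.59 kJ/kg
vaporisation at 145 °C: 357 kJ/kg
vapour 145→162 °C: 19.89 kJ/kg
Δh = 130.59 + 357 + 19.89 = 507.48 kJ/kg
Q = ṁ·Δh = 135.1 kg/min × 507.48 kJ/kg = 68561 kJ/min
|Q| = 1142.7 kW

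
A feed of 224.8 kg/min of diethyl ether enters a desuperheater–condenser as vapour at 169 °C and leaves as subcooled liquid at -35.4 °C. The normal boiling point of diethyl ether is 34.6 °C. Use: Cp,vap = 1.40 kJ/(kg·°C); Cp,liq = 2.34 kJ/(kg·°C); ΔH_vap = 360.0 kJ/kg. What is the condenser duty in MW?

vapour 169→34.6 °C: -188.16 kJ/kg
condensation at 34.6 °C: -360 kJ/kg
liquid 34.6→-35.4 °C: -163.8 kJ/kg
Δh = -188.16 + -360 + -163.8 = -711.96 kJ/kg
Q = ṁ·Δh = 224.8 kg/min × -711.96 kJ/kg = -160050 kJ/min
|Q| = 2667.5 kW = 2.6675 MW

Q_c = 2.67 MW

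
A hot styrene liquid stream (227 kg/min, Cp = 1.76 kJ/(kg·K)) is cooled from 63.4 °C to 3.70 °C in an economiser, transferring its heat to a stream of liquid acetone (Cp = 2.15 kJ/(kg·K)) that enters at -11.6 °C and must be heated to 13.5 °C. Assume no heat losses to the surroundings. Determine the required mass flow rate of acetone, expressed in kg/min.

ṁ_c = 442 kg/min

Heat released by hot stream: Q = 227 × 1.76 × (63.4 − 3.70) = 23851 kJ/min
Energy balance on cold side (adiabatic exchanger): Q = ṁ_c·Cp_c·(T_c,out − T_c,in)
ṁ_c = 23851 / [2.15 × (13.5 − -11.6)] = 441.98 kg/min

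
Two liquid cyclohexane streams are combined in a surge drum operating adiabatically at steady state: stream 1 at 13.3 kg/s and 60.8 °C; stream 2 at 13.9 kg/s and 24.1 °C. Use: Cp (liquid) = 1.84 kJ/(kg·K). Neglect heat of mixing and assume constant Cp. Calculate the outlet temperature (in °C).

No heat crosses the boundary, so H_out = H_in.
T_out = Σ ṁᵢCp,ᵢTᵢ / Σ ṁᵢCp,ᵢ
      = 2104.3 / 50.048 = 42.045 °C

T_out = 42.0 °C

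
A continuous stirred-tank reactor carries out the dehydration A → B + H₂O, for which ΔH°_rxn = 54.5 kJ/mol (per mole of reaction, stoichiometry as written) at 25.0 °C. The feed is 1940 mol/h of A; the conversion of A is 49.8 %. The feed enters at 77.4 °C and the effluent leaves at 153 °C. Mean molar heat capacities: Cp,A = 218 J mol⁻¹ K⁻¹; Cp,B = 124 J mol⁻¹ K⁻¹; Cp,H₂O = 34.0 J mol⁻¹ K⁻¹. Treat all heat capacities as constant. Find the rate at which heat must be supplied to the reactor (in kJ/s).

Q_in = 21.4 kJ/s

Extent of reaction ξ = 0.498 × 1940 = 966.12 mol/h
Reaction term: ξ·ΔH°_rxn = 966.12 × 54.5 = 52654 kJ/h
Sensible, feed 77.4→25 °C: -22161 kJ/h
Outlet flows (mol/h): A 973.88, B 966.12, H₂O 966.12
Sensible, products 25→153 °C: 46714 kJ/h
Q = ΔH = 77206 kJ/h = 21.446 kW
Heat supplied = 21.446 kJ/s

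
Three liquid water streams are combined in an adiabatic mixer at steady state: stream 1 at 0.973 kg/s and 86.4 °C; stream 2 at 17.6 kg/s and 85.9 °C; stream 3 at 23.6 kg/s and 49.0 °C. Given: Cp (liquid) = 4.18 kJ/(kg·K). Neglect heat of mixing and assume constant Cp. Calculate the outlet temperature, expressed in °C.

T_out = 65.3 °C

Adiabatic, steady state ⇒ Σ ṁᵢCp,ᵢ(T_out − Tᵢ) = 0
Σ ṁᵢCp,ᵢTᵢ = 0.973×4.18×86.4 + 17.6×4.18×85.9 + 23.6×4.18×49.0 = 11505
Σ ṁᵢCp,ᵢ = 0.973×4.18 + 17.6×4.18 + 23.6×4.18 = 176.28
T_out = 11505 / 176.28 = 65.262 °C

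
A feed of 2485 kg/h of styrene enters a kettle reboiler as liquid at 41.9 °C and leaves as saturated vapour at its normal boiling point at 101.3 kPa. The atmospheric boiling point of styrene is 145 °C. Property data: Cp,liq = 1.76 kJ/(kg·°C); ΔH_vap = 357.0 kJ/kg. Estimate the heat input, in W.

Q = 372000 W

liquid 41.9→145 °C: 181.46 kJ/kg
vaporisation at 145 °C: 357 kJ/kg
Δh = 181.46 + 357 = 538.46 kJ/kg
Q = ṁ·Δh = 2485 kg/h × 538.46 kJ/kg = 1.3381e+06 kJ/h
|Q| = 371.68 kW = 371680 W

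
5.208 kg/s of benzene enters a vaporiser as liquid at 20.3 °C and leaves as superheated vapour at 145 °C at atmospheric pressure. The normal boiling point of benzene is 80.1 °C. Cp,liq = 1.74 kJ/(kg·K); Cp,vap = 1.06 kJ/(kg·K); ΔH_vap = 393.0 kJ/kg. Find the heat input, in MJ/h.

Q = 10600 MJ/h

liquid 20.3→80.1 °C: 104.05 kJ/kg
vaporisation at 80.1 °C: 393 kJ/kg
vapour 80.1→145 °C: 68.794 kJ/kg
Δh = 104.05 + 393 + 68.794 = 565.85 kJ/kg
Q = ṁ·Δh = 5.208 kg/s × 565.85 kJ/kg = 2946.9 kJ/s
|Q| = 2946.9 kW = 10609 MJ/h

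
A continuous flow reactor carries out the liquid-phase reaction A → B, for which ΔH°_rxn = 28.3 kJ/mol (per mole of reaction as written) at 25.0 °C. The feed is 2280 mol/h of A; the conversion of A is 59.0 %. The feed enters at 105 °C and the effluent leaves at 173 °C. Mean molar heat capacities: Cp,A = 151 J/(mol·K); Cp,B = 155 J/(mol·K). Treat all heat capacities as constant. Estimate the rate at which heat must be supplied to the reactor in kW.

Extent of reaction ξ = 0.590 × 2280 = 1345.2 mol/h
Reaction term: ξ·ΔH°_rxn = 1345.2 × 28.3 = 38069 kJ/h
Sensible, feed 105→25 °C: -27542 kJ/h
Outlet flows (mol/h): A 934.8, B 1345.2
Sensible, products 25→173 °C: 51750 kJ/h
Q = ΔH = 62277 kJ/h = 17.299 kW
Heat supplied = 17.299 kW

Q_in = 17.3 kW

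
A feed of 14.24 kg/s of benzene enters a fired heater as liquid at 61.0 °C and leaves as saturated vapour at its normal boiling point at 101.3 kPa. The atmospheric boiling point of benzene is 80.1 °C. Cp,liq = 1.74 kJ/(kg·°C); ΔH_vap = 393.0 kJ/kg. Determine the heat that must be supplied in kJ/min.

Q = 364000 kJ/min

liquid 61.0→80.1 °C: 33.234 kJ/kg
vaporisation at 80.1 °C: 393 kJ/kg
Δh = 33.234 + 393 = 426.23 kJ/kg
Q = ṁ·Δh = 14.24 kg/s × 426.23 kJ/kg = 6069.6 kJ/s
|Q| = 6069.6 kW = 364170 kJ/min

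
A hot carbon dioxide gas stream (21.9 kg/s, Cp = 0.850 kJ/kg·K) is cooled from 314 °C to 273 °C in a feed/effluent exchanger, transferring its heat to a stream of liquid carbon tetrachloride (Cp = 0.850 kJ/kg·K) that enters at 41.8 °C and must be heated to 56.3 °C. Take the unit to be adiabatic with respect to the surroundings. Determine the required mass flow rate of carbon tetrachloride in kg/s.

Heat released by hot stream: Q = 21.9 × 0.850 × (314 − 273) = 763.21 kJ/s
Energy balance on cold side (adiabatic exchanger): Q = ṁ_c·Cp_c·(T_c,out − T_c,in)
ṁ_c = 763.21 / [0.850 × (56.3 − 41.8)] = 61.924 kg/s

ṁ_c = 61.9 kg/s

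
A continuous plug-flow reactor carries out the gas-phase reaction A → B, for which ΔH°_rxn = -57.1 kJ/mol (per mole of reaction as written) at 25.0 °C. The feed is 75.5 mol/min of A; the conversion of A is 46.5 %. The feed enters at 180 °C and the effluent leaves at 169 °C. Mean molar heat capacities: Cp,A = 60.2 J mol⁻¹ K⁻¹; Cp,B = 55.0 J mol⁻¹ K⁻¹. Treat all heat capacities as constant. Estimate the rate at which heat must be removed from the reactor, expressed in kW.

Q_out = 34.7 kW

Extent of reaction ξ = 0.465 × 75.5 = 35.108 mol/min
Reaction term: ξ·ΔH°_rxn = 35.108 × -57.1 = -2004.6 kJ/min
Sensible, feed 180→25 °C: -704.49 kJ/min
Outlet flows (mol/min): A 40.392, B 35.108
Sensible, products 25→169 °C: 628.21 kJ/min
Q = ΔH = -2080.9 kJ/min = -34.682 kW
Heat removed = 34.682 kW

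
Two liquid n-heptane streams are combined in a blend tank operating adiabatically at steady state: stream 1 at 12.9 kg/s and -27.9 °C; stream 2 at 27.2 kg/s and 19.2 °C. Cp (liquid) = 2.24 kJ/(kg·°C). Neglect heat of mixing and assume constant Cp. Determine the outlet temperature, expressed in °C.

Energy balance with Q = 0: Σ ṁᵢCp,ᵢ(T_out − Tᵢ) = 0
Σ ṁᵢCp,ᵢTᵢ = 12.9×2.24×-27.9 + 27.2×2.24×19.2 = 363.62
Σ ṁᵢCp,ᵢ = 12.9×2.24 + 27.2×2.24 = 89.824
T_out = 363.62 / 89.824 = 4.0481 °C

T_out = 4.05 °C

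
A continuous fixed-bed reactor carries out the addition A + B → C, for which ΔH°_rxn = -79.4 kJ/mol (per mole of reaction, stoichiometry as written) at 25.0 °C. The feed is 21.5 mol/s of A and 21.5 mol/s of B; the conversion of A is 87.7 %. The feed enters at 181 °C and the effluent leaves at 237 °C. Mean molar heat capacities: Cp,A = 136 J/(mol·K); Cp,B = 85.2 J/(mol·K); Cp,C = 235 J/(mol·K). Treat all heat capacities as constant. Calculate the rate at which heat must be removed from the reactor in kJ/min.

Extent of reaction ξ = 0.877 × 21.5 = 18.855 mol/s
Reaction term: ξ·ΔH°_rxn = 18.855 × -79.4 = -1497.1 kJ/s
Sensible, feed 181→25 °C: -741.9 kJ/s
Outlet flows (mol/s): A 2.6445, B 2.6445, C 18.855
Sensible, products 25→237 °C: 1063.4 kJ/s
Q = ΔH = -1175.6 kJ/s = -1175.6 kW
Heat removed = 70538 kJ/min

Q_out = 70500 kJ/min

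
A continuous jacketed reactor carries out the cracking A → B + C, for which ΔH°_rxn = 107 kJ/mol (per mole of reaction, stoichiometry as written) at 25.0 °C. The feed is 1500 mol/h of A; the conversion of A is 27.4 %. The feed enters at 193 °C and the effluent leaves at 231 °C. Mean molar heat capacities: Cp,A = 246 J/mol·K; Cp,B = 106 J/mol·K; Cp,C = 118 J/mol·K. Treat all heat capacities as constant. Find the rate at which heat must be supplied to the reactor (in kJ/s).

Q_in = 15.6 kJ/s

Extent of reaction ξ = 0.274 × 1500 = 411 mol/h
Reaction term: ξ·ΔH°_rxn = 411 × 107 = 43977 kJ/h
Sensible, feed 193→25 °C: -61992 kJ/h
Outlet flows (mol/h): A 1089, B 411, C 411
Sensible, products 25→231 °C: 74151 kJ/h
Q = ΔH = 56136 kJ/h = 15.593 kW
Heat supplied = 15.593 kJ/s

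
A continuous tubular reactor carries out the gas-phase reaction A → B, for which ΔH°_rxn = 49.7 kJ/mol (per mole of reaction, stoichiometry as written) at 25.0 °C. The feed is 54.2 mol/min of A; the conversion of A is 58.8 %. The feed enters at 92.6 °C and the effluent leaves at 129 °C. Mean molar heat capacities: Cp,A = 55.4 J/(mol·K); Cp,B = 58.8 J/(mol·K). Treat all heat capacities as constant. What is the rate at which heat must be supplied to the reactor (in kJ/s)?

Q_in = 28.4 kJ/s

Extent of reaction ξ = 0.588 × 54.2 = 31.87 mol/min
Reaction term: ξ·ΔH°_rxn = 31.87 × 49.7 = 1583.9 kJ/min
Sensible, feed 92.6→25 °C: -202.98 kJ/min
Outlet flows (mol/min): A 22.33, B 31.87
Sensible, products 25→129 °C: 323.55 kJ/min
Q = ΔH = 1704.5 kJ/min = 28.408 kW
Heat supplied = 28.408 kJ/s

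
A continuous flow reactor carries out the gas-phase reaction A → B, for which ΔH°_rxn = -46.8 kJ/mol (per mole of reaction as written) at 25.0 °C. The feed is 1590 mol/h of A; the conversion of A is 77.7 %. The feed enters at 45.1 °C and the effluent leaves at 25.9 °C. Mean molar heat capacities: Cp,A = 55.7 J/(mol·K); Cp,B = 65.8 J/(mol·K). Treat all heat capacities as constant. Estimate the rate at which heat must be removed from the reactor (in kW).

Q_out = 16.5 kW

Extent of reaction ξ = 0.777 × 1590 = 1235.4 mol/h
Reaction term: ξ·ΔH°_rxn = 1235.4 × -46.8 = -57818 kJ/h
Sensible, feed 45.1→25 °C: -1780.1 kJ/h
Outlet flows (mol/h): A 354.57, B 1235.4
Sensible, products 25→25.9 °C: 90.937 kJ/h
Q = ΔH = -59507 kJ/h = -16.53 kW
Heat removed = 16.53 kW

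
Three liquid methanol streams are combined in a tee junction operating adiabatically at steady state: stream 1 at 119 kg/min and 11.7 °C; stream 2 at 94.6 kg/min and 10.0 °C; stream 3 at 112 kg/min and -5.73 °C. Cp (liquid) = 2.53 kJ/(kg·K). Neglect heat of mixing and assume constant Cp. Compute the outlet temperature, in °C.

T_out = 5.21 °C

Energy balance with Q = 0: Σ ṁᵢCp,ᵢ(T_out − Tᵢ) = 0
Σ ṁᵢCp,ᵢTᵢ = 119×2.53×11.7 + 94.6×2.53×10.0 + 112×2.53×-5.73 = 4292.2
Σ ṁᵢCp,ᵢ = 119×2.53 + 94.6×2.53 + 112×2.53 = 823.77
T_out = 4292.2 / 823.77 = 5.2105 °C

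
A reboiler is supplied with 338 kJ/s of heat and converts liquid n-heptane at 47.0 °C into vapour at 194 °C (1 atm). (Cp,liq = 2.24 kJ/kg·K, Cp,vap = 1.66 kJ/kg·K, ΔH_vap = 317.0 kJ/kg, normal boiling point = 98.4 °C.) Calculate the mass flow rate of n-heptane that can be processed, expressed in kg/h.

Δh = 2.24×(98.4−47.0) + 317.0 + 1.66×(194−98.4) = 590.83 kJ/kg
Q = 338 kJ/s = 338 kJ/s = 1.2168e+06 kJ/h
ṁ = Q/Δh = 1.2168e+06 / 590.83 = 2059.5 kg/h

ṁ = 2060 kg/h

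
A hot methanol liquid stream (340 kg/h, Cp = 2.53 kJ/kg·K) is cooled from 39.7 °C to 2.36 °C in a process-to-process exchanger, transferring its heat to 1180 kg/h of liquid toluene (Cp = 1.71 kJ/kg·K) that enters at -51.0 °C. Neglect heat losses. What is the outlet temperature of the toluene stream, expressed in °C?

Heat released by hot stream: Q = 340 × 2.53 × (39.7 − 2.36) = 32120 kJ/h
Energy balance on cold side (adiabatic exchanger): Q = ṁ_c·Cp_c·(T_c,out − T_c,in)
T_c,out = -51.0 + 32120/(1180 × 1.71) = -35.082 °C

T_c,out = -35.1 °C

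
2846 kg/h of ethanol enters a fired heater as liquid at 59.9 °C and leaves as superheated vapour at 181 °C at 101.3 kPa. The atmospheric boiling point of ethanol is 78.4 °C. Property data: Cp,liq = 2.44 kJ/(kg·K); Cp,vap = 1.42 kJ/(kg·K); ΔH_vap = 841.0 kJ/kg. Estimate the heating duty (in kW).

liquid 59.9→78.4 °C: 45.14 kJ/kg
vaporisation at 78.4 °C: 841 kJ/kg
vapour 78.4→181 °C: 145.69 kJ/kg
Δh = 45.14 + 841 + 145.69 = 1031.8 kJ/kg
Q = ṁ·Δh = 2846 kg/h × 1031.8 kJ/kg = 2.9366e+06 kJ/h
|Q| = 815.72 kW

Q = 816 kW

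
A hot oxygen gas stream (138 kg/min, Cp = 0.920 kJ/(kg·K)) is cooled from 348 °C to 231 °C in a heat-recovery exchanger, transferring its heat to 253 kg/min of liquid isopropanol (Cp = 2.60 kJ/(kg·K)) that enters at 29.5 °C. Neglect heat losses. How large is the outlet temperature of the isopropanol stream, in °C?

T_c,out = 52.1 °C

Heat released by hot stream: Q = 138 × 0.920 × (348 − 231) = 14854 kJ/min
Energy balance on cold side (adiabatic exchanger): Q = ṁ_c·Cp_c·(T_c,out − T_c,in)
T_c,out = 29.5 + 14854/(253 × 2.60) = 52.082 °C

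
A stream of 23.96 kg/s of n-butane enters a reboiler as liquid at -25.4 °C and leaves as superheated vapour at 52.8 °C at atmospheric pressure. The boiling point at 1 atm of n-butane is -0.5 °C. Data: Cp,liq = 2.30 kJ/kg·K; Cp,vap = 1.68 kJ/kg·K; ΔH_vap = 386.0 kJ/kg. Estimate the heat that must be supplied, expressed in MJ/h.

Q = 46000 MJ/h

liquid -25.4→-0.5 °C: 57.27 kJ/kg
vaporisation at -0.5 °C: 386 kJ/kg
vapour -0.5→52.8 °C: 89.544 kJ/kg
Δh = 57.27 + 386 + 89.544 = 532.81 kJ/kg
Q = ṁ·Δh = 23.96 kg/s × 532.81 kJ/kg = 12766 kJ/s
|Q| = 12766 kW = 45958 MJ/h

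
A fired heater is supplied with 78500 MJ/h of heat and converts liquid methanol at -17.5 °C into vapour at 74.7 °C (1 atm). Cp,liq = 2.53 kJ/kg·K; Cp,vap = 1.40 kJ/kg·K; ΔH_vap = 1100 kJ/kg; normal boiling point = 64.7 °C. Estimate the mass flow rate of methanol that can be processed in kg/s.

Δh = 2.53×(64.7−-17.5) + 1100 + 1.40×(74.7−64.7) = 1322 kJ/kg
Q = 78500 MJ/h = 21806 kJ/s = 21806 kJ/s
ṁ = Q/Δh = 21806 / 1322 = 16.495 kg/s

ṁ = 16.5 kg/s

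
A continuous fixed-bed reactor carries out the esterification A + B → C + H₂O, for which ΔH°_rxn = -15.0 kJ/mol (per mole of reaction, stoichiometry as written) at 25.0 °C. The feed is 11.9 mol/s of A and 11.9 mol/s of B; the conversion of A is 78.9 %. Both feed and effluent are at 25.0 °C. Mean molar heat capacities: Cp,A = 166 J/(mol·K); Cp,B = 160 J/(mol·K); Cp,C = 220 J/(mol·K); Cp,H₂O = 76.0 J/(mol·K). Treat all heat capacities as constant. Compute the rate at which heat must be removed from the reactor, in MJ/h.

Q_out = 507 MJ/h

Extent of reaction ξ = 0.789 × 11.9 = 9.3891 mol/s
Reaction term: ξ·ΔH°_rxn = 9.3891 × -15.0 = -140.84 kJ/s
Q = ΔH = -140.84 kJ/s = -140.84 kW
Heat removed = 507.01 MJ/h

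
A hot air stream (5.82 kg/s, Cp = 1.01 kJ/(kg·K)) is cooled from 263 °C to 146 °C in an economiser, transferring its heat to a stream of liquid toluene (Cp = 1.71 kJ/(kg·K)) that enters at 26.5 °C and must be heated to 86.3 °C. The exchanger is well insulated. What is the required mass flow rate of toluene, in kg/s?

Heat released by hot stream: Q = 5.82 × 1.01 × (263 − 146) = 687.75 kJ/s
Energy balance on cold side (adiabatic exchanger): Q = ṁ_c·Cp_c·(T_c,out − T_c,in)
ṁ_c = 687.75 / [1.71 × (86.3 − 26.5)] = 6.7256 kg/s

ṁ_c = 6.73 kg/s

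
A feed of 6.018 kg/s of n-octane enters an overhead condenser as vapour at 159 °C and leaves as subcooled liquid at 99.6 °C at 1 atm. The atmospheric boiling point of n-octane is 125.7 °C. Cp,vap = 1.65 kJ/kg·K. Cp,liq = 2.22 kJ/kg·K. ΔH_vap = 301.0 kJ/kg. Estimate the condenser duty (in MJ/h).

vapour 159→125.7 °C: -54.945 kJ/kg
condensation at 125.7 °C: -301 kJ/kg
liquid 125.7→99.6 °C: -57.942 kJ/kg
Δh = -54.945 + -301 + -57.942 = -413.89 kJ/kg
Q = ṁ·Δh = 6.018 kg/s × -413.89 kJ/kg = -2490.8 kJ/s
|Q| = 2490.8 kW = 8966.8 MJ/h

Q_c = 8970 MJ/h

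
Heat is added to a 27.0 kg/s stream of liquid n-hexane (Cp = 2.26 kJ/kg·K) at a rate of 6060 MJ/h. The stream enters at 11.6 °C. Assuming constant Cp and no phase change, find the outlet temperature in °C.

T_out = 39.2 °C

Q = 6060 MJ/h = 1683.3 kJ/s
ΔT = Q/(ṁ·Cp) = 1683.3/(27.0×2.26) = 27.587 K
T_out = 11.6 + 27.587 = 39.187 °C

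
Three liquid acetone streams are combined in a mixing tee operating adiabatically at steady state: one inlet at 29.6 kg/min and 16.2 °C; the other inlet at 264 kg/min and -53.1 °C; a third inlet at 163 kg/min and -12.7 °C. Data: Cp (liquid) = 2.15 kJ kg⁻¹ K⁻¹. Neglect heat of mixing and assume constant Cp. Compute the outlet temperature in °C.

Energy balance with Q = 0: Σ ṁᵢCp,ᵢ(T_out − Tᵢ) = 0
T_out = Σ ṁᵢCp,ᵢTᵢ / Σ ṁᵢCp,ᵢ
      = -33559 / 981.69 = -34.185 °C

T_out = -34.2 °C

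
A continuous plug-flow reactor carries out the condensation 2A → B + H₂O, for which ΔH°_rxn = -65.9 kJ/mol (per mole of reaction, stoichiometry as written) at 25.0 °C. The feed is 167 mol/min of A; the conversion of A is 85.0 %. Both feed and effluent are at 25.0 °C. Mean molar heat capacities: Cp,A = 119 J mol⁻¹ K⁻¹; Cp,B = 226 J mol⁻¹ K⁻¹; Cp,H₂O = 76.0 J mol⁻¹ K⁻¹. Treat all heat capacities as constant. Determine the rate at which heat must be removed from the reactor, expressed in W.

Q_out = 78000 W

Extent of reaction ξ = 0.850 × 167 / 2 = 70.975 mol/min
Reaction term: ξ·ΔH°_rxn = 70.975 × -65.9 = -4677.3 kJ/min
Q = ΔH = -4677.3 kJ/min = -77.954 kW
Heat removed = 77954 W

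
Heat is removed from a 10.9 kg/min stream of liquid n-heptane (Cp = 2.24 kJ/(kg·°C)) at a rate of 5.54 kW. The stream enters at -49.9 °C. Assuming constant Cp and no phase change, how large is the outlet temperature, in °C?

Q = 5.54 kW = 332.4 kJ/min
ΔT = Q/(ṁ·Cp) = 332.4/(10.9×2.24) = 13.614 K
T_out = -49.9 − 13.614 = -63.514 °C

T_out = -63.5 °C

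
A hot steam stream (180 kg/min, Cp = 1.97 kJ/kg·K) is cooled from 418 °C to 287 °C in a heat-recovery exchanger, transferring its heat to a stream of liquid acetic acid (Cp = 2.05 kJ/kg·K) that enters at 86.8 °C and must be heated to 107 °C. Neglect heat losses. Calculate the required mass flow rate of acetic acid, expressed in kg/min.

ṁ_c = 1120 kg/min

Heat released by hot stream: Q = 180 × 1.97 × (418 − 287) = 46453 kJ/min
Energy balance on cold side (adiabatic exchanger): Q = ṁ_c·Cp_c·(T_c,out − T_c,in)
ṁ_c = 46453 / [2.05 × (107 − 86.8)] = 1121.8 kg/min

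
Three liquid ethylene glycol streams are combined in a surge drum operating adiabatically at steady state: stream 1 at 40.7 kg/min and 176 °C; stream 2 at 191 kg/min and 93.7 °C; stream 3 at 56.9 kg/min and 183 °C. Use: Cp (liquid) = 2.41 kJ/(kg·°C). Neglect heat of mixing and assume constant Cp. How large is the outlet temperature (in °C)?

T_out = 123 °C

No heat crosses the boundary, so H_out = H_in.
T_out = Σ ṁᵢCp,ᵢTᵢ / Σ ṁᵢCp,ᵢ
      = 85489 / 695.53 = 122.91 °C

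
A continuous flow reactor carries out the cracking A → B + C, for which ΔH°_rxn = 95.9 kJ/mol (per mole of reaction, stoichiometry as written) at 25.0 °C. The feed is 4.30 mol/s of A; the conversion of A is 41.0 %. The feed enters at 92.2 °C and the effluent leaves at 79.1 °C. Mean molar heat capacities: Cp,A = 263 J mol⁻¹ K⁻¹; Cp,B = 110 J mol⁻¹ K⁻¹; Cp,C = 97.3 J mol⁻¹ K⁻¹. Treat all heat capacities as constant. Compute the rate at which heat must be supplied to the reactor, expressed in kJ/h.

Extent of reaction ξ = 0.410 × 4.30 = 1.763 mol/s
Reaction term: ξ·ΔH°_rxn = 1.763 × 95.9 = 169.07 kJ/s
Sensible, feed 92.2→25 °C: -75.996 kJ/s
Outlet flows (mol/s): A 2.537, B 1.763, C 1.763
Sensible, products 25→79.1 °C: 55.869 kJ/s
Q = ΔH = 148.94 kJ/s = 148.94 kW
Heat supplied = 536200 kJ/h

Q_in = 536000 kJ/h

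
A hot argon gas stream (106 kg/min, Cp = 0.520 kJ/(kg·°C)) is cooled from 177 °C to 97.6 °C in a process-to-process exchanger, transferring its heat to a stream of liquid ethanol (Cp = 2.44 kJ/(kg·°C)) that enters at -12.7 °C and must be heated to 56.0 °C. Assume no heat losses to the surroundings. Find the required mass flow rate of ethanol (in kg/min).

ṁ_c = 26.1 kg/min

Heat released by hot stream: Q = 106 × 0.520 × (177 − 97.6) = 4376.5 kJ/min
Energy balance on cold side (adiabatic exchanger): Q = ṁ_c·Cp_c·(T_c,out − T_c,in)
ṁ_c = 4376.5 / [2.44 × (56.0 − -12.7)] = 26.109 kg/min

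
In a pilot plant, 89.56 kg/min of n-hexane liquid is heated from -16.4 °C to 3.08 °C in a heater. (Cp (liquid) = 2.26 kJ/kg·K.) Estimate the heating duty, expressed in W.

Q = ṁ·Cp·ΔT = 89.56 × 2.26 × (3.08 − -16.4) = 3942.9 kJ/min
Converting: 3942.9 / 60 s = 65.714 kW
Heating duty = 65714 W

Q = 65700 W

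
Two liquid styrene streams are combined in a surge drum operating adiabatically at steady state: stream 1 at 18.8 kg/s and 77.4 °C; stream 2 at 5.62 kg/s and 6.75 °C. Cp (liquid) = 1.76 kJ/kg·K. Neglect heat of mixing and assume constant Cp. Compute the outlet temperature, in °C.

T_out = 61.1 °C

No heat crosses the boundary, so H_out = H_in.
T_out = Σ ṁᵢCp,ᵢTᵢ / Σ ṁᵢCp,ᵢ
      = 2627.8 / 42.979 = 61.141 °C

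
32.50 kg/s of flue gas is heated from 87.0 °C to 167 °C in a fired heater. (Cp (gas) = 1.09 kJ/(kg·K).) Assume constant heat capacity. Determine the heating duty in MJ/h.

Q = ṁ·Cp·ΔT = 32.50 × 1.09 × (167 − 87.0) = 2834 kJ/s
Heating duty = 10202 MJ/h

Q = 10200 MJ/h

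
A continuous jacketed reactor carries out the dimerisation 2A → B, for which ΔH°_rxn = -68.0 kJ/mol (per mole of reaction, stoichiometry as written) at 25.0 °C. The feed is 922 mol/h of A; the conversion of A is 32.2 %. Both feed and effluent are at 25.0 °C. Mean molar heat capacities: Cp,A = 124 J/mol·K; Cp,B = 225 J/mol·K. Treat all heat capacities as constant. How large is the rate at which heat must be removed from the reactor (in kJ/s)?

Extent of reaction ξ = 0.322 × 922 / 2 = 148.44 mol/h
Reaction term: ξ·ΔH°_rxn = 148.44 × -68.0 = -10094 kJ/h
Q = ΔH = -10094 kJ/h = -2.8039 kW
Heat removed = 2.8039 kJ/s

Q_out = 2.80 kJ/s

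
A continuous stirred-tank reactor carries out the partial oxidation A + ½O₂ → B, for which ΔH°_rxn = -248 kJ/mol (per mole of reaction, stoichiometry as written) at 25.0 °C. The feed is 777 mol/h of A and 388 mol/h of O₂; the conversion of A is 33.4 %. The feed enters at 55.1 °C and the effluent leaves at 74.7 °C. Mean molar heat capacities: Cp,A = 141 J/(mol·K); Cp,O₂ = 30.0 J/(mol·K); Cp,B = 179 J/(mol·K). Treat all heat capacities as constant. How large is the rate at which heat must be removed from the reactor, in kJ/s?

Extent of reaction ξ = 0.334 × 777 = 259.52 mol/h
Reaction term: ξ·ΔH°_rxn = 259.52 × -248 = -64360 kJ/h
Sensible, feed 55.1→25 °C: -3648 kJ/h
Outlet flows (mol/h): A 517.48, O₂ 258.24, B 259.52
Sensible, products 25→74.7 °C: 6320.1 kJ/h
Q = ΔH = -61688 kJ/h = -17.136 kW
Heat removed = 17.136 kJ/s

Q_out = 17.1 kJ/s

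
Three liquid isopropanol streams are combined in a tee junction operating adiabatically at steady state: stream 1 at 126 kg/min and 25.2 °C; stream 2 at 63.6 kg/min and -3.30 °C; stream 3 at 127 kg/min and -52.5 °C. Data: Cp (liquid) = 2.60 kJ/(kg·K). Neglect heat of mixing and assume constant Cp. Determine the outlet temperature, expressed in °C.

T_out = -11.7 °C

No heat crosses the boundary, so H_out = H_in.
Σ ṁᵢCp,ᵢTᵢ = 126×2.60×25.2 + 63.6×2.60×-3.30 + 127×2.60×-52.5 = -9625.7
Σ ṁᵢCp,ᵢ = 126×2.60 + 63.6×2.60 + 127×2.60 = 823.16
T_out = -9625.7 / 823.16 = -11.694 °C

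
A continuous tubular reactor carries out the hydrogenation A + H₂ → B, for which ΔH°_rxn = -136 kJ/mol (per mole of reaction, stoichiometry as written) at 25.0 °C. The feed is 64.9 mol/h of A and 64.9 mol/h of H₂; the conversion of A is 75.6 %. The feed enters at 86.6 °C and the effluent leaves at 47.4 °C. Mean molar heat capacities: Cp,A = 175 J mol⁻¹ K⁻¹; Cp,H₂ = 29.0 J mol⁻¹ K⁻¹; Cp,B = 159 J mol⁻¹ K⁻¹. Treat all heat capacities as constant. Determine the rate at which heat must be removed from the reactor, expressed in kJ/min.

Extent of reaction ξ = 0.756 × 64.9 = 49.064 mol/h
Reaction term: ξ·ΔH°_rxn = 49.064 × -136 = -6672.8 kJ/h
Sensible, feed 86.6→25 °C: -815.56 kJ/h
Outlet flows (mol/h): A 15.836, H₂ 15.836, B 49.064
Sensible, products 25→47.4 °C: 247.11 kJ/h
Q = ΔH = -7241.2 kJ/h = -2.0114 kW
Heat removed = 120.69 kJ/min

Q_out = 121 kJ/min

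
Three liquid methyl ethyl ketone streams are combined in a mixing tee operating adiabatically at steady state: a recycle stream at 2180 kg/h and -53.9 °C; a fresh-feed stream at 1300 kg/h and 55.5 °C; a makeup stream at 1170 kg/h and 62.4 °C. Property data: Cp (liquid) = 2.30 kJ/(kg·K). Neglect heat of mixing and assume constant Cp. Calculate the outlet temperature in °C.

Adiabatic, steady state ⇒ Σ ṁᵢCp,ᵢ(T_out − Tᵢ) = 0
T_out = Σ ṁᵢCp,ᵢTᵢ / Σ ṁᵢCp,ᵢ
      = 63609 / 10695 = 5.9475 °C

T_out = 5.95 °C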